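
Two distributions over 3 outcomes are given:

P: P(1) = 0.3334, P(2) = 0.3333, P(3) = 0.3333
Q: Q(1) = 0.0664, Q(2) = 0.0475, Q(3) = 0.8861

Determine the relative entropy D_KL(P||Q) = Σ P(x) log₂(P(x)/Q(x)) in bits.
1.2428 bits

D_KL(P||Q) = Σ P(x) log₂(P(x)/Q(x))

Computing term by term:
  P(1)·log₂(P(1)/Q(1)) = 0.3334·log₂(0.3334/0.0664) = 0.77615
  P(2)·log₂(P(2)/Q(2)) = 0.3333·log₂(0.3333/0.0475) = 0.93685
  P(3)·log₂(P(3)/Q(3)) = 0.3333·log₂(0.3333/0.8861) = -0.47017

D_KL(P||Q) = 0.77615 + 0.93685 - 0.47017 = 1.24283 ≈ 1.2428 bits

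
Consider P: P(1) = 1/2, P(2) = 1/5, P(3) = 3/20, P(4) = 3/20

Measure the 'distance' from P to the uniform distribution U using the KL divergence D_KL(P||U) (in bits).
0.2145 bits

U(i) = 1/4 for all i

D_KL(P||U) = Σ P(x) log₂(P(x) / (1/4))
           = Σ P(x) log₂(P(x)) + log₂(4)
           = log₂(4) - H(P)

H(P) = -Σ P(x) log₂(P(x)):
  -P(1)·log₂(P(1)) = -(1/2)·log₂(1/2) = 0.50000
  -P(2)·log₂(P(2)) = -(1/5)·log₂(1/5) = 0.46439
  -P(3)·log₂(P(3)) = -(3/20)·log₂(3/20) = 0.41054
  -P(4)·log₂(P(4)) = -(3/20)·log₂(3/20) = 0.41054
H(P) = 0.50000 + 0.46439 + 0.41054 + 0.41054 = 1.78547 bits

log₂(4) = 2.00000 bits

D_KL(P||U) = 2.00000 - 1.78547 = 0.21453 ≈ 0.2145 bits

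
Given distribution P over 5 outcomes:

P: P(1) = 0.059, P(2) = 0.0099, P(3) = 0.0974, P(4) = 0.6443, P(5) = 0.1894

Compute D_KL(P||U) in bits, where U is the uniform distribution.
0.8246 bits

U(i) = 1/5 for all i

D_KL(P||U) = Σ P(x) log₂(P(x) / (1/5))
           = Σ P(x) log₂(P(x)) + log₂(5)
           = log₂(5) - H(P)

H(P) = -Σ P(x) log₂(P(x)):
  -P(1)·log₂(P(1)) = -(0.059)·log₂(0.059) = 0.24091
  -P(2)·log₂(P(2)) = -(0.0099)·log₂(0.0099) = 0.06592
  -P(3)·log₂(P(3)) = -(0.0974)·log₂(0.0974) = 0.32726
  -P(4)·log₂(P(4)) = -(0.6443)·log₂(0.6443) = 0.40861
  -P(5)·log₂(P(5)) = -(0.1894)·log₂(0.1894) = 0.45465
H(P) = 0.24091 + 0.06592 + 0.32726 + 0.40861 + 0.45465 = 1.49735 bits

log₂(5) = 2.32193 bits

D_KL(P||U) = 2.32193 - 1.49735 = 0.82458 ≈ 0.8246 bits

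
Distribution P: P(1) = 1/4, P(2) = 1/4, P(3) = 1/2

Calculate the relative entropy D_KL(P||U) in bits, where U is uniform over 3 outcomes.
0.0850 bits

U(i) = 1/3 for all i

D_KL(P||U) = Σ P(x) log₂(P(x) / (1/3))
           = Σ P(x) log₂(P(x)) + log₂(3)
           = log₂(3) - H(P)

H(P) = -Σ P(x) log₂(P(x)):
  -P(1)·log₂(P(1)) = -(1/4)·log₂(1/4) = 0.50000
  -P(2)·log₂(P(2)) = -(1/4)·log₂(1/4) = 0.50000
  -P(3)·log₂(P(3)) = -(1/2)·log₂(1/2) = 0.50000
H(P) = 0.50000 + 0.50000 + 0.50000 = 1.50000 bits

log₂(3) = 1.58496 bits

D_KL(P||U) = 1.58496 - 1.50000 = 0.08496 ≈ 0.0850 bits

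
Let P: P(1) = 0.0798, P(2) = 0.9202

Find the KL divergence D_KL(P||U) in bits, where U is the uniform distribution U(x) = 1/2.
0.5985 bits

U(i) = 1/2 for all i

D_KL(P||U) = Σ P(x) log₂(P(x) / (1/2))
           = Σ P(x) log₂(P(x)) + log₂(2)
           = log₂(2) - H(P)

H(P) = -Σ P(x) log₂(P(x)):
  -P(1)·log₂(P(1)) = -(0.0798)·log₂(0.0798) = 0.29107
  -P(2)·log₂(P(2)) = -(0.9202)·log₂(0.9202) = 0.11041
H(P) = 0.29107 + 0.11041 = 0.40148 bits

log₂(2) = 1.00000 bits

D_KL(P||U) = 1.00000 - 0.40148 = 0.59852 ≈ 0.5985 bits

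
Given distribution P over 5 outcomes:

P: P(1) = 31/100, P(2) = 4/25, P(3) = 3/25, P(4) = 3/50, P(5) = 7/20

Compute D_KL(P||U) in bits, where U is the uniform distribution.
0.2344 bits

U(i) = 1/5 for all i

D_KL(P||U) = Σ P(x) log₂(P(x) / (1/5))
           = Σ P(x) log₂(P(x)) + log₂(5)
           = log₂(5) - H(P)

H(P) = -Σ P(x) log₂(P(x)):
  -P(1)·log₂(P(1)) = -(31/100)·log₂(31/100) = 0.52379
  -P(2)·log₂(P(2)) = -(4/25)·log₂(4/25) = 0.42302
  -P(3)·log₂(P(3)) = -(3/25)·log₂(3/25) = 0.36707
  -P(4)·log₂(P(4)) = -(3/50)·log₂(3/50) = 0.24353
  -P(5)·log₂(P(5)) = -(7/20)·log₂(7/20) = 0.53010
H(P) = 0.52379 + 0.42302 + 0.36707 + 0.24353 + 0.53010 = 2.08751 bits

log₂(5) = 2.32193 bits

D_KL(P||U) = 2.32193 - 2.08751 = 0.23442 ≈ 0.2344 bits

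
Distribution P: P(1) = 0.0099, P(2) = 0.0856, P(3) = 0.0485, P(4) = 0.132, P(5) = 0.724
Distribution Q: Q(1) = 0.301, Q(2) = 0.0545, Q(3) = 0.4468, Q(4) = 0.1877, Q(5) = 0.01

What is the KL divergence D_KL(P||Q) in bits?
4.2574 bits

D_KL(P||Q) = Σ P(x) log₂(P(x)/Q(x))

Computing term by term:
  P(1)·log₂(P(1)/Q(1)) = 0.0099·log₂(0.0099/0.301) = -0.04877
  P(2)·log₂(P(2)/Q(2)) = 0.0856·log₂(0.0856/0.0545) = 0.05576
  P(3)·log₂(P(3)/Q(3)) = 0.0485·log₂(0.0485/0.4468) = -0.15537
  P(4)·log₂(P(4)/Q(4)) = 0.132·log₂(0.132/0.1877) = -0.06704
  P(5)·log₂(P(5)/Q(5)) = 0.724·log₂(0.724/0.01) = 4.47281

D_KL(P||Q) = -0.04877 + 0.05576 - 0.15537 - 0.06704 + 4.47281 = 4.25739 ≈ 4.2574 bits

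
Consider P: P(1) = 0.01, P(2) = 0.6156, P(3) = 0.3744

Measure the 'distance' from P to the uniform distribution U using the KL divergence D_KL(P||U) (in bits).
0.5570 bits

U(i) = 1/3 for all i

D_KL(P||U) = Σ P(x) log₂(P(x) / (1/3))
           = Σ P(x) log₂(P(x)) + log₂(3)
           = log₂(3) - H(P)

H(P) = -Σ P(x) log₂(P(x)):
  -P(1)·log₂(P(1)) = -(0.01)·log₂(0.01) = 0.06644
  -P(2)·log₂(P(2)) = -(0.6156)·log₂(0.6156) = 0.43088
  -P(3)·log₂(P(3)) = -(0.3744)·log₂(0.3744) = 0.53065
H(P) = 0.06644 + 0.43088 + 0.53065 = 1.02797 bits

log₂(3) = 1.58496 bits

D_KL(P||U) = 1.58496 - 1.02797 = 0.55699 ≈ 0.5570 bits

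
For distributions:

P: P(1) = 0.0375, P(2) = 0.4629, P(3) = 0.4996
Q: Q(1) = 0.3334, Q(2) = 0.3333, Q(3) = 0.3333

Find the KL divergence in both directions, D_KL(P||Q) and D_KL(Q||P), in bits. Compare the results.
D_KL(P||Q) = 0.3929 bits, D_KL(Q||P) = 0.6984 bits. D_KL(Q||P) is larger than D_KL(P||Q) by 0.3055 bits; the two directions differ.

D_KL(P||Q) = Σ P(x) log₂(P(x)/Q(x))

Computing term by term:
  P(1)·log₂(P(1)/Q(1)) = 0.0375·log₂(0.0375/0.3334) = -0.11821
  P(2)·log₂(P(2)/Q(2)) = 0.4629·log₂(0.4629/0.3333) = 0.21936
  P(3)·log₂(P(3)/Q(3)) = 0.4996·log₂(0.4996/0.3333) = 0.29174

D_KL(P||Q) = -0.11821 + 0.21936 + 0.29174 = 0.39289 ≈ 0.3929 bits

D_KL(Q||P) = Σ Q(x) log₂(Q(x)/P(x))

Computing term by term:
  Q(1)·log₂(Q(1)/P(1)) = 0.3334·log₂(0.3334/0.0375) = 1.05097
  Q(2)·log₂(Q(2)/P(2)) = 0.3333·log₂(0.3333/0.4629) = -0.15794
  Q(3)·log₂(Q(3)/P(3)) = 0.3333·log₂(0.3333/0.4996) = -0.19463

D_KL(Q||P) = 1.05097 - 0.15794 - 0.19463 = 0.69840 ≈ 0.6984 bits

These are NOT equal (difference: 0.3055 bits). KL divergence is asymmetric: D_KL(P||Q) ≠ D_KL(Q||P) in general.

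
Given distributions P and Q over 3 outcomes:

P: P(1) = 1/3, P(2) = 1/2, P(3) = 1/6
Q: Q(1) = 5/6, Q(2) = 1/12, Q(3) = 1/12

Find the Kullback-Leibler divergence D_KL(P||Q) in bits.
1.0185 bits

D_KL(P||Q) = Σ P(x) log₂(P(x)/Q(x))

Computing term by term:
  P(1)·log₂(P(1)/Q(1)) = (1/3)·log₂((1/3)/(5/6)) = -0.44064
  P(2)·log₂(P(2)/Q(2)) = (1/2)·log₂((1/2)/(1/12)) = 1.29248
  P(3)·log₂(P(3)/Q(3)) = (1/6)·log₂((1/6)/(1/12)) = 0.16667

D_KL(P||Q) = -0.44064 + 1.29248 + 0.16667 = 1.01851 ≈ 1.0185 bits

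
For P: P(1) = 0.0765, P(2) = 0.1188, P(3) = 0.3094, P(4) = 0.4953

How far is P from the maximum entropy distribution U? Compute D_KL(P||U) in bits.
0.3255 bits

U(i) = 1/4 for all i

D_KL(P||U) = Σ P(x) log₂(P(x) / (1/4))
           = Σ P(x) log₂(P(x)) + log₂(4)
           = log₂(4) - H(P)

H(P) = -Σ P(x) log₂(P(x)):
  -P(1)·log₂(P(1)) = -(0.0765)·log₂(0.0765) = 0.28369
  -P(2)·log₂(P(2)) = -(0.1188)·log₂(0.1188) = 0.36512
  -P(3)·log₂(P(3)) = -(0.3094)·log₂(0.3094) = 0.52365
  -P(4)·log₂(P(4)) = -(0.4953)·log₂(0.4953) = 0.50205
H(P) = 0.28369 + 0.36512 + 0.52365 + 0.50205 = 1.67451 bits

log₂(4) = 2.00000 bits

D_KL(P||U) = 2.00000 - 1.67451 = 0.32549 ≈ 0.3255 bits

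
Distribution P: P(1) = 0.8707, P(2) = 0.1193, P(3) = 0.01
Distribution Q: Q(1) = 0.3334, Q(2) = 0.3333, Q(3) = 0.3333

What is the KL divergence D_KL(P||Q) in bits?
0.9784 bits

D_KL(P||Q) = Σ P(x) log₂(P(x)/Q(x))

Computing term by term:
  P(1)·log₂(P(1)/Q(1)) = 0.8707·log₂(0.8707/0.3334) = 1.20585
  P(2)·log₂(P(2)/Q(2)) = 0.1193·log₂(0.1193/0.3333) = -0.17683
  P(3)·log₂(P(3)/Q(3)) = 0.01·log₂(0.01/0.3333) = -0.05059

D_KL(P||Q) = 1.20585 - 0.17683 - 0.05059 = 0.97843 ≈ 0.9784 bits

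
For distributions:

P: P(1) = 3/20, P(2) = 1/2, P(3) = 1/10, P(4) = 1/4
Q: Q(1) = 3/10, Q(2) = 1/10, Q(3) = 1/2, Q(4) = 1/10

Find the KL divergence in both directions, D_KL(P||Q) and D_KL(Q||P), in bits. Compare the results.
D_KL(P||Q) = 1.1093 bits, D_KL(Q||P) = 1.0966 bits. D_KL(P||Q) is larger than D_KL(Q||P) by 0.0127 bits; the two directions differ.

D_KL(P||Q) = Σ P(x) log₂(P(x)/Q(x))

Computing term by term:
  P(1)·log₂(P(1)/Q(1)) = (3/20)·log₂((3/20)/(3/10)) = -0.15000
  P(2)·log₂(P(2)/Q(2)) = (1/2)·log₂((1/2)/(1/10)) = 1.16096
  P(3)·log₂(P(3)/Q(3)) = (1/10)·log₂((1/10)/(1/2)) = -0.23219
  P(4)·log₂(P(4)/Q(4)) = (1/4)·log₂((1/4)/(1/10)) = 0.33048

D_KL(P||Q) = -0.15000 + 1.16096 - 0.23219 + 0.33048 = 1.10925 ≈ 1.1093 bits

D_KL(Q||P) = Σ Q(x) log₂(Q(x)/P(x))

Computing term by term:
  Q(1)·log₂(Q(1)/P(1)) = (3/10)·log₂((3/10)/(3/20)) = 0.30000
  Q(2)·log₂(Q(2)/P(2)) = (1/10)·log₂((1/10)/(1/2)) = -0.23219
  Q(3)·log₂(Q(3)/P(3)) = (1/2)·log₂((1/2)/(1/10)) = 1.16096
  Q(4)·log₂(Q(4)/P(4)) = (1/10)·log₂((1/10)/(1/4)) = -0.13219

D_KL(Q||P) = 0.30000 - 0.23219 + 1.16096 - 0.13219 = 1.09658 ≈ 1.0966 bits

These are NOT equal (difference: 0.0127 bits). KL divergence is asymmetric: D_KL(P||Q) ≠ D_KL(Q||P) in general.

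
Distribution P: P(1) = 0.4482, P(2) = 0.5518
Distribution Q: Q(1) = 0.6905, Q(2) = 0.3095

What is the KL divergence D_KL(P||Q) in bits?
0.1809 bits

D_KL(P||Q) = Σ P(x) log₂(P(x)/Q(x))

Computing term by term:
  P(1)·log₂(P(1)/Q(1)) = 0.4482·log₂(0.4482/0.6905) = -0.27945
  P(2)·log₂(P(2)/Q(2)) = 0.5518·log₂(0.5518/0.3095) = 0.46031

D_KL(P||Q) = -0.27945 + 0.46031 = 0.18086 ≈ 0.1809 bits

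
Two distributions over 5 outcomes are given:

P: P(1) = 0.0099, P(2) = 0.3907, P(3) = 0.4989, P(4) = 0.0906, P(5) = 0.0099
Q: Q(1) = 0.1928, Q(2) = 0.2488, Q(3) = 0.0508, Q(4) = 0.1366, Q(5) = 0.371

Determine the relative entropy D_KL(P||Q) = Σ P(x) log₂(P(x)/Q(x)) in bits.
1.7508 bits

D_KL(P||Q) = Σ P(x) log₂(P(x)/Q(x))

Computing term by term:
  P(1)·log₂(P(1)/Q(1)) = 0.0099·log₂(0.0099/0.1928) = -0.04241
  P(2)·log₂(P(2)/Q(2)) = 0.3907·log₂(0.3907/0.2488) = 0.25437
  P(3)·log₂(P(3)/Q(3)) = 0.4989·log₂(0.4989/0.0508) = 1.64430
  P(4)·log₂(P(4)/Q(4)) = 0.0906·log₂(0.0906/0.1366) = -0.05367
  P(5)·log₂(P(5)/Q(5)) = 0.0099·log₂(0.0099/0.371) = -0.05176

D_KL(P||Q) = -0.04241 + 0.25437 + 1.64430 - 0.05367 - 0.05176 = 1.75083 ≈ 1.7508 bits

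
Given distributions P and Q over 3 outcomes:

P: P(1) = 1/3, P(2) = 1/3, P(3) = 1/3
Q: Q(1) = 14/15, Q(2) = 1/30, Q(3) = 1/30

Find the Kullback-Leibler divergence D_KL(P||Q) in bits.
1.7195 bits

D_KL(P||Q) = Σ P(x) log₂(P(x)/Q(x))

Computing term by term:
  P(1)·log₂(P(1)/Q(1)) = (1/3)·log₂((1/3)/(14/15)) = -0.49514
  P(2)·log₂(P(2)/Q(2)) = (1/3)·log₂((1/3)/(1/30)) = 1.10731
  P(3)·log₂(P(3)/Q(3)) = (1/3)·log₂((1/3)/(1/30)) = 1.10731

D_KL(P||Q) = -0.49514 + 1.10731 + 1.10731 = 1.71948 ≈ 1.7195 bits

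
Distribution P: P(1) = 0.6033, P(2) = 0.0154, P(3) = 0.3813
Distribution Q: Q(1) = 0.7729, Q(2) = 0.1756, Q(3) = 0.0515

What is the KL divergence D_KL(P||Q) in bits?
0.8316 bits

D_KL(P||Q) = Σ P(x) log₂(P(x)/Q(x))

Computing term by term:
  P(1)·log₂(P(1)/Q(1)) = 0.6033·log₂(0.6033/0.7729) = -0.21562
  P(2)·log₂(P(2)/Q(2)) = 0.0154·log₂(0.0154/0.1756) = -0.05407
  P(3)·log₂(P(3)/Q(3)) = 0.3813·log₂(0.3813/0.0515) = 1.10130

D_KL(P||Q) = -0.21562 - 0.05407 + 1.10130 = 0.83161 ≈ 0.8316 bits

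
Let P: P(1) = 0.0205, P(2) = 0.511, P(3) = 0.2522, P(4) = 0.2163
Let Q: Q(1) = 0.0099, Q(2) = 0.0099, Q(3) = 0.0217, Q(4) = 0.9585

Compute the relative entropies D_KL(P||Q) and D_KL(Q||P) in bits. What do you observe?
D_KL(P||Q) = 3.3569 bits, D_KL(Q||P) = 1.9151 bits. The two directions give different values (D_KL(P||Q) exceeds D_KL(Q||P) by 1.4418 bits): KL divergence is asymmetric.

D_KL(P||Q) = Σ P(x) log₂(P(x)/Q(x))

Computing term by term:
  P(1)·log₂(P(1)/Q(1)) = 0.0205·log₂(0.0205/0.0099) = 0.02153
  P(2)·log₂(P(2)/Q(2)) = 0.511·log₂(0.511/0.0099) = 2.90746
  P(3)·log₂(P(3)/Q(3)) = 0.2522·log₂(0.2522/0.0217) = 0.89249
  P(4)·log₂(P(4)/Q(4)) = 0.2163·log₂(0.2163/0.9585) = -0.46456

D_KL(P||Q) = 0.02153 + 2.90746 + 0.89249 - 0.46456 = 3.35692 ≈ 3.3569 bits

D_KL(Q||P) = Σ Q(x) log₂(Q(x)/P(x))

Computing term by term:
  Q(1)·log₂(Q(1)/P(1)) = 0.0099·log₂(0.0099/0.0205) = -0.01040
  Q(2)·log₂(Q(2)/P(2)) = 0.0099·log₂(0.0099/0.511) = -0.05633
  Q(3)·log₂(Q(3)/P(3)) = 0.0217·log₂(0.0217/0.2522) = -0.07679
  Q(4)·log₂(Q(4)/P(4)) = 0.9585·log₂(0.9585/0.2163) = 2.05861

D_KL(Q||P) = -0.01040 - 0.05633 - 0.07679 + 2.05861 = 1.91509 ≈ 1.9151 bits

These are NOT equal (difference: 1.4418 bits). KL divergence is asymmetric: D_KL(P||Q) ≠ D_KL(Q||P) in general.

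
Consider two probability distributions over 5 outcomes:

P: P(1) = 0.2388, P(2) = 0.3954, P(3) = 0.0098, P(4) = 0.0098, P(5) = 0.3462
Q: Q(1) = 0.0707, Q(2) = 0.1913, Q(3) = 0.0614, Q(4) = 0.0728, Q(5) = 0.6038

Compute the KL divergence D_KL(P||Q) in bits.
0.5014 bits

D_KL(P||Q) = Σ P(x) log₂(P(x)/Q(x))

Computing term by term:
  P(1)·log₂(P(1)/Q(1)) = 0.2388·log₂(0.2388/0.0707) = 0.41934
  P(2)·log₂(P(2)/Q(2)) = 0.3954·log₂(0.3954/0.1913) = 0.41417
  P(3)·log₂(P(3)/Q(3)) = 0.0098·log₂(0.0098/0.0614) = -0.02594
  P(4)·log₂(P(4)/Q(4)) = 0.0098·log₂(0.0098/0.0728) = -0.02835
  P(5)·log₂(P(5)/Q(5)) = 0.3462·log₂(0.3462/0.6038) = -0.27781

D_KL(P||Q) = 0.41934 + 0.41417 - 0.02594 - 0.02835 - 0.27781 = 0.50141 ≈ 0.5014 bits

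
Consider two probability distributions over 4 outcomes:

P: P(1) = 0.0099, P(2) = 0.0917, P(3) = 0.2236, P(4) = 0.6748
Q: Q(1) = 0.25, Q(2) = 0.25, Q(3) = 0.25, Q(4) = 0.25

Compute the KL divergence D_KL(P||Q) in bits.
0.7519 bits

D_KL(P||Q) = Σ P(x) log₂(P(x)/Q(x))

Computing term by term:
  P(1)·log₂(P(1)/Q(1)) = 0.0099·log₂(0.0099/0.25) = -0.04612
  P(2)·log₂(P(2)/Q(2)) = 0.0917·log₂(0.0917/0.25) = -0.13268
  P(3)·log₂(P(3)/Q(3)) = 0.2236·log₂(0.2236/0.25) = -0.03600
  P(4)·log₂(P(4)/Q(4)) = 0.6748·log₂(0.6748/0.25) = 0.96667

D_KL(P||Q) = -0.04612 - 0.13268 - 0.03600 + 0.96667 = 0.75187 ≈ 0.7519 bits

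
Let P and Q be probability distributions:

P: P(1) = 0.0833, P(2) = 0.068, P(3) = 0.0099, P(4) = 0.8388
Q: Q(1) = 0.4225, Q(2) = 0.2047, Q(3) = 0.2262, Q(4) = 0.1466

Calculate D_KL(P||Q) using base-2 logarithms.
1.7629 bits

D_KL(P||Q) = Σ P(x) log₂(P(x)/Q(x))

Computing term by term:
  P(1)·log₂(P(1)/Q(1)) = 0.0833·log₂(0.0833/0.4225) = -0.19514
  P(2)·log₂(P(2)/Q(2)) = 0.068·log₂(0.068/0.2047) = -0.10811
  P(3)·log₂(P(3)/Q(3)) = 0.0099·log₂(0.0099/0.2262) = -0.04469
  P(4)·log₂(P(4)/Q(4)) = 0.8388·log₂(0.8388/0.1466) = 2.11079

D_KL(P||Q) = -0.19514 - 0.10811 - 0.04469 + 2.11079 = 1.76285 ≈ 1.7629 bits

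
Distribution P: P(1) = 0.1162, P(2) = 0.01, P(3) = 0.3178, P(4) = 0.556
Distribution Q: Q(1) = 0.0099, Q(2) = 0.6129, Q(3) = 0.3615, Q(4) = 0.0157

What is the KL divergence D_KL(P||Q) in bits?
3.1557 bits

D_KL(P||Q) = Σ P(x) log₂(P(x)/Q(x))

Computing term by term:
  P(1)·log₂(P(1)/Q(1)) = 0.1162·log₂(0.1162/0.0099) = 0.41286
  P(2)·log₂(P(2)/Q(2)) = 0.01·log₂(0.01/0.6129) = -0.05938
  P(3)·log₂(P(3)/Q(3)) = 0.3178·log₂(0.3178/0.3615) = -0.05907
  P(4)·log₂(P(4)/Q(4)) = 0.556·log₂(0.556/0.0157) = 2.86131

D_KL(P||Q) = 0.41286 - 0.05938 - 0.05907 + 2.86131 = 3.15572 ≈ 3.1557 bits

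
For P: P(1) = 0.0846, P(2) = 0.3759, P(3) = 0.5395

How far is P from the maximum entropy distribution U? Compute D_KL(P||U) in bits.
0.2726 bits

U(i) = 1/3 for all i

D_KL(P||U) = Σ P(x) log₂(P(x) / (1/3))
           = Σ P(x) log₂(P(x)) + log₂(3)
           = log₂(3) - H(P)

H(P) = -Σ P(x) log₂(P(x)):
  -P(1)·log₂(P(1)) = -(0.0846)·log₂(0.0846) = 0.30145
  -P(2)·log₂(P(2)) = -(0.3759)·log₂(0.3759) = 0.53061
  -P(3)·log₂(P(3)) = -(0.5395)·log₂(0.5395) = 0.48032
H(P) = 0.30145 + 0.53061 + 0.48032 = 1.31238 bits

log₂(3) = 1.58496 bits

D_KL(P||U) = 1.58496 - 1.31238 = 0.27258 ≈ 0.2726 bits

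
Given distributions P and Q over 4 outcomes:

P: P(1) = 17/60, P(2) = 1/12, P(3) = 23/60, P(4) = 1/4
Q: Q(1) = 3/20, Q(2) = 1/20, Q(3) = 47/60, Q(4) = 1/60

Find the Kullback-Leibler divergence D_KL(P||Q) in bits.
0.9029 bits

D_KL(P||Q) = Σ P(x) log₂(P(x)/Q(x))

Computing term by term:
  P(1)·log₂(P(1)/Q(1)) = (17/60)·log₂((17/60)/(3/20)) = 0.25997
  P(2)·log₂(P(2)/Q(2)) = (1/12)·log₂((1/12)/(1/20)) = 0.06141
  P(3)·log₂(P(3)/Q(3)) = (23/60)·log₂((23/60)/(47/60)) = -0.39523
  P(4)·log₂(P(4)/Q(4)) = (1/4)·log₂((1/4)/(1/60)) = 0.97672

D_KL(P||Q) = 0.25997 + 0.06141 - 0.39523 + 0.97672 = 0.90287 ≈ 0.9029 bits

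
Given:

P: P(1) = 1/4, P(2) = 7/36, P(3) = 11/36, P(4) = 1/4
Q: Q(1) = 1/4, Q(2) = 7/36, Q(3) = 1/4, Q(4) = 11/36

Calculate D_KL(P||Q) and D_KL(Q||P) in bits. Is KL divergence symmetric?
D_KL(P||Q) = 0.0161 bits, D_KL(Q||P) = 0.0161 bits. The two values coincide for this particular pair, but no — KL divergence is not symmetric in general.

D_KL(P||Q) = Σ P(x) log₂(P(x)/Q(x))

Computing term by term:
  P(1)·log₂(P(1)/Q(1)) = (1/4)·log₂((1/4)/(1/4)) = 0.00000
  P(2)·log₂(P(2)/Q(2)) = (7/36)·log₂((7/36)/(7/36)) = 0.00000
  P(3)·log₂(P(3)/Q(3)) = (11/36)·log₂((11/36)/(1/4)) = 0.08846
  P(4)·log₂(P(4)/Q(4)) = (1/4)·log₂((1/4)/(11/36)) = -0.07238

D_KL(P||Q) = 0.00000 + 0.00000 + 0.08846 - 0.07238 = 0.01608 ≈ 0.0161 bits

D_KL(Q||P) = Σ Q(x) log₂(Q(x)/P(x))

Computing term by term:
  Q(1)·log₂(Q(1)/P(1)) = (1/4)·log₂((1/4)/(1/4)) = 0.00000
  Q(2)·log₂(Q(2)/P(2)) = (7/36)·log₂((7/36)/(7/36)) = 0.00000
  Q(3)·log₂(Q(3)/P(3)) = (1/4)·log₂((1/4)/(11/36)) = -0.07238
  Q(4)·log₂(Q(4)/P(4)) = (11/36)·log₂((11/36)/(1/4)) = 0.08846

D_KL(Q||P) = 0.00000 + 0.00000 - 0.07238 + 0.08846 = 0.01608 ≈ 0.0161 bits

These ARE equal here. Q is P with outcomes relabeled (Q(3) = P(4), Q(4) = P(3)) by a relabeling that is its own inverse, so the two sums contain exactly the same terms in a different order. This is a special case — KL divergence is not symmetric in general: D_KL(P||Q) ≠ D_KL(Q||P) for most P, Q.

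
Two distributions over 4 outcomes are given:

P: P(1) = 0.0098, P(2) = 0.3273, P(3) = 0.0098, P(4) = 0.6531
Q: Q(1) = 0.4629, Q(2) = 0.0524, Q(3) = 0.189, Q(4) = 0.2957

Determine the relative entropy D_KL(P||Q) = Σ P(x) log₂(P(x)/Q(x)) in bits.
1.5153 bits

D_KL(P||Q) = Σ P(x) log₂(P(x)/Q(x))

Computing term by term:
  P(1)·log₂(P(1)/Q(1)) = 0.0098·log₂(0.0098/0.4629) = -0.05451
  P(2)·log₂(P(2)/Q(2)) = 0.3273·log₂(0.3273/0.0524) = 0.86505
  P(3)·log₂(P(3)/Q(3)) = 0.0098·log₂(0.0098/0.189) = -0.04184
  P(4)·log₂(P(4)/Q(4)) = 0.6531·log₂(0.6531/0.2957) = 0.74660

D_KL(P||Q) = -0.05451 + 0.86505 - 0.04184 + 0.74660 = 1.51530 ≈ 1.5153 bits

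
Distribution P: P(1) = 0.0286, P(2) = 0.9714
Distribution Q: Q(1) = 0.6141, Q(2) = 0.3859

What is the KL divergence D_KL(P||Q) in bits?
1.1672 bits

D_KL(P||Q) = Σ P(x) log₂(P(x)/Q(x))

Computing term by term:
  P(1)·log₂(P(1)/Q(1)) = 0.0286·log₂(0.0286/0.6141) = -0.12654
  P(2)·log₂(P(2)/Q(2)) = 0.9714·log₂(0.9714/0.3859) = 1.29375

D_KL(P||Q) = -0.12654 + 1.29375 = 1.16721 ≈ 1.1672 bits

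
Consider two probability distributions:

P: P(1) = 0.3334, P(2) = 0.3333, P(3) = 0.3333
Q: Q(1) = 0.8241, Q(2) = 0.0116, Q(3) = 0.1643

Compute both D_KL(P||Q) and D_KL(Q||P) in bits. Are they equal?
D_KL(P||Q) = 1.5196 bits, D_KL(Q||P) = 0.8521 bits. No, they are not equal.

D_KL(P||Q) = Σ P(x) log₂(P(x)/Q(x))

Computing term by term:
  P(1)·log₂(P(1)/Q(1)) = 0.3334·log₂(0.3334/0.8241) = -0.43528
  P(2)·log₂(P(2)/Q(2)) = 0.3333·log₂(0.3333/0.0116) = 1.61471
  P(3)·log₂(P(3)/Q(3)) = 0.3333·log₂(0.3333/0.1643) = 0.34013

D_KL(P||Q) = -0.43528 + 1.61471 + 0.34013 = 1.51956 ≈ 1.5196 bits

D_KL(Q||P) = Σ Q(x) log₂(Q(x)/P(x))

Computing term by term:
  Q(1)·log₂(Q(1)/P(1)) = 0.8241·log₂(0.8241/0.3334) = 1.07592
  Q(2)·log₂(Q(2)/P(2)) = 0.0116·log₂(0.0116/0.3333) = -0.05620
  Q(3)·log₂(Q(3)/P(3)) = 0.1643·log₂(0.1643/0.3333) = -0.16767

D_KL(Q||P) = 1.07592 - 0.05620 - 0.16767 = 0.85205 ≈ 0.8521 bits

These are NOT equal (difference: 0.6675 bits). KL divergence is asymmetric: D_KL(P||Q) ≠ D_KL(Q||P) in general.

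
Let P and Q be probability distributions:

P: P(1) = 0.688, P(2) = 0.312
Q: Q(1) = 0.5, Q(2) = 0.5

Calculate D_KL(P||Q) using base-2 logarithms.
0.1045 bits

D_KL(P||Q) = Σ P(x) log₂(P(x)/Q(x))

Computing term by term:
  P(1)·log₂(P(1)/Q(1)) = 0.688·log₂(0.688/0.5) = 0.31681
  P(2)·log₂(P(2)/Q(2)) = 0.312·log₂(0.312/0.5) = -0.21228

D_KL(P||Q) = 0.31681 - 0.21228 = 0.10453 ≈ 0.1045 bits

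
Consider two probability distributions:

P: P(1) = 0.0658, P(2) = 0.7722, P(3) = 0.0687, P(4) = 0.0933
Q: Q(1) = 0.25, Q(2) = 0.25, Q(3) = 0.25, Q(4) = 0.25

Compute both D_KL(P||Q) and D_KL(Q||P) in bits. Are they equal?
D_KL(P||Q) = 0.8690 bits, D_KL(Q||P) = 0.8961 bits. No, they are not equal.

D_KL(P||Q) = Σ P(x) log₂(P(x)/Q(x))

Computing term by term:
  P(1)·log₂(P(1)/Q(1)) = 0.0658·log₂(0.0658/0.25) = -0.12672
  P(2)·log₂(P(2)/Q(2)) = 0.7722·log₂(0.7722/0.25) = 1.25641
  P(3)·log₂(P(3)/Q(3)) = 0.0687·log₂(0.0687/0.25) = -0.12803
  P(4)·log₂(P(4)/Q(4)) = 0.0933·log₂(0.0933/0.25) = -0.13267

D_KL(P||Q) = -0.12672 + 1.25641 - 0.12803 - 0.13267 = 0.86899 ≈ 0.8690 bits

D_KL(Q||P) = Σ Q(x) log₂(Q(x)/P(x))

Computing term by term:
  Q(1)·log₂(Q(1)/P(1)) = 0.25·log₂(0.25/0.0658) = 0.48144
  Q(2)·log₂(Q(2)/P(2)) = 0.25·log₂(0.25/0.7722) = -0.40676
  Q(3)·log₂(Q(3)/P(3)) = 0.25·log₂(0.25/0.0687) = 0.46589
  Q(4)·log₂(Q(4)/P(4)) = 0.25·log₂(0.25/0.0933) = 0.35549

D_KL(Q||P) = 0.48144 - 0.40676 + 0.46589 + 0.35549 = 0.89606 ≈ 0.8961 bits

These are NOT equal (difference: 0.0271 bits). KL divergence is asymmetric: D_KL(P||Q) ≠ D_KL(Q||P) in general.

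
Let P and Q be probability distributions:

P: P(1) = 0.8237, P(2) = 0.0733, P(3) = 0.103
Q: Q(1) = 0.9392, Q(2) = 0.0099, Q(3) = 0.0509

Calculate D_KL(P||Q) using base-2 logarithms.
0.1605 bits

D_KL(P||Q) = Σ P(x) log₂(P(x)/Q(x))

Computing term by term:
  P(1)·log₂(P(1)/Q(1)) = 0.8237·log₂(0.8237/0.9392) = -0.15594
  P(2)·log₂(P(2)/Q(2)) = 0.0733·log₂(0.0733/0.0099) = 0.21171
  P(3)·log₂(P(3)/Q(3)) = 0.103·log₂(0.103/0.0509) = 0.10474

D_KL(P||Q) = -0.15594 + 0.21171 + 0.10474 = 0.16051 ≈ 0.1605 bits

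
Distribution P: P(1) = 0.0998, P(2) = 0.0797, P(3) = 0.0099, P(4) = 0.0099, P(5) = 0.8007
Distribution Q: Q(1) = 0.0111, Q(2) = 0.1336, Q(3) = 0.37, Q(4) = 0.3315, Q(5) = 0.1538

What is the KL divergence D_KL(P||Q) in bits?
2.0608 bits

D_KL(P||Q) = Σ P(x) log₂(P(x)/Q(x))

Computing term by term:
  P(1)·log₂(P(1)/Q(1)) = 0.0998·log₂(0.0998/0.0111) = 0.31621
  P(2)·log₂(P(2)/Q(2)) = 0.0797·log₂(0.0797/0.1336) = -0.05940
  P(3)·log₂(P(3)/Q(3)) = 0.0099·log₂(0.0099/0.37) = -0.05172
  P(4)·log₂(P(4)/Q(4)) = 0.0099·log₂(0.0099/0.3315) = -0.05015
  P(5)·log₂(P(5)/Q(5)) = 0.8007·log₂(0.8007/0.1538) = 1.90583

D_KL(P||Q) = 0.31621 - 0.05940 - 0.05172 - 0.05015 + 1.90583 = 2.06077 ≈ 2.0608 bits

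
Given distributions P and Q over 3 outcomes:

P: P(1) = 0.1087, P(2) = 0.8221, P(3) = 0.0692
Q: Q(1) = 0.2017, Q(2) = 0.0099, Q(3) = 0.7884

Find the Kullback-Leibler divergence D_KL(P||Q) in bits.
4.9017 bits

D_KL(P||Q) = Σ P(x) log₂(P(x)/Q(x))

Computing term by term:
  P(1)·log₂(P(1)/Q(1)) = 0.1087·log₂(0.1087/0.2017) = -0.09695
  P(2)·log₂(P(2)/Q(2)) = 0.8221·log₂(0.8221/0.0099) = 5.24150
  P(3)·log₂(P(3)/Q(3)) = 0.0692·log₂(0.0692/0.7884) = -0.24290

D_KL(P||Q) = -0.09695 + 5.24150 - 0.24290 = 4.90165 ≈ 4.9017 bits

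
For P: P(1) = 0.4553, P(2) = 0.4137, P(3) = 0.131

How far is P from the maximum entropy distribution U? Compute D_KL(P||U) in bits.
0.1572 bits

U(i) = 1/3 for all i

D_KL(P||U) = Σ P(x) log₂(P(x) / (1/3))
           = Σ P(x) log₂(P(x)) + log₂(3)
           = log₂(3) - H(P)

H(P) = -Σ P(x) log₂(P(x)):
  -P(1)·log₂(P(1)) = -(0.4553)·log₂(0.4553) = 0.51682
  -P(2)·log₂(P(2)) = -(0.4137)·log₂(0.4137) = 0.52678
  -P(3)·log₂(P(3)) = -(0.131)·log₂(0.131) = 0.38414
H(P) = 0.51682 + 0.52678 + 0.38414 = 1.42774 bits

log₂(3) = 1.58496 bits

D_KL(P||U) = 1.58496 - 1.42774 = 0.15722 ≈ 0.1572 bits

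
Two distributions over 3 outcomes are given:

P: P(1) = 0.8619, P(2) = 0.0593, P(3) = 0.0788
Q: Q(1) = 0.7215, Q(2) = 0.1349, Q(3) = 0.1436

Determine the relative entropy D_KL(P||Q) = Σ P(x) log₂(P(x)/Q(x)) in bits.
0.0826 bits

D_KL(P||Q) = Σ P(x) log₂(P(x)/Q(x))

Computing term by term:
  P(1)·log₂(P(1)/Q(1)) = 0.8619·log₂(0.8619/0.7215) = 0.22110
  P(2)·log₂(P(2)/Q(2)) = 0.0593·log₂(0.0593/0.1349) = -0.07032
  P(3)·log₂(P(3)/Q(3)) = 0.0788·log₂(0.0788/0.1436) = -0.06822

D_KL(P||Q) = 0.22110 - 0.07032 - 0.06822 = 0.08256 ≈ 0.0826 bits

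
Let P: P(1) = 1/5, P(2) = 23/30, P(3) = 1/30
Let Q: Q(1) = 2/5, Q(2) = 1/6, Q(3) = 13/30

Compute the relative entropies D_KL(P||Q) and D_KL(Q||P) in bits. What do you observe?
D_KL(P||Q) = 1.3646 bits, D_KL(Q||P) = 1.6366 bits. The two directions give different values (D_KL(Q||P) exceeds D_KL(P||Q) by 0.2720 bits): KL divergence is asymmetric.

D_KL(P||Q) = Σ P(x) log₂(P(x)/Q(x))

Computing term by term:
  P(1)·log₂(P(1)/Q(1)) = (1/5)·log₂((1/5)/(2/5)) = -0.20000
  P(2)·log₂(P(2)/Q(2)) = (23/30)·log₂((23/30)/(1/6)) = 1.68792
  P(3)·log₂(P(3)/Q(3)) = (1/30)·log₂((1/30)/(13/30)) = -0.12335

D_KL(P||Q) = -0.20000 + 1.68792 - 0.12335 = 1.36457 ≈ 1.3646 bits

D_KL(Q||P) = Σ Q(x) log₂(Q(x)/P(x))

Computing term by term:
  Q(1)·log₂(Q(1)/P(1)) = (2/5)·log₂((2/5)/(1/5)) = 0.40000
  Q(2)·log₂(Q(2)/P(2)) = (1/6)·log₂((1/6)/(23/30)) = -0.36694
  Q(3)·log₂(Q(3)/P(3)) = (13/30)·log₂((13/30)/(1/30)) = 1.60352

D_KL(Q||P) = 0.40000 - 0.36694 + 1.60352 = 1.63658 ≈ 1.6366 bits

These are NOT equal (difference: 0.2720 bits). KL divergence is asymmetric: D_KL(P||Q) ≠ D_KL(Q||P) in general.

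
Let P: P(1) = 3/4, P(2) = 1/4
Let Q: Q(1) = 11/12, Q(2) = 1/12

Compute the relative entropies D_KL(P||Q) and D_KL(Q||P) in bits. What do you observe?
D_KL(P||Q) = 0.1791 bits, D_KL(Q||P) = 0.1333 bits. The two directions give different values (D_KL(P||Q) exceeds D_KL(Q||P) by 0.0458 bits): KL divergence is asymmetric.

D_KL(P||Q) = Σ P(x) log₂(P(x)/Q(x))

Computing term by term:
  P(1)·log₂(P(1)/Q(1)) = (3/4)·log₂((3/4)/(11/12)) = -0.21713
  P(2)·log₂(P(2)/Q(2)) = (1/4)·log₂((1/4)/(1/12)) = 0.39624

D_KL(P||Q) = -0.21713 + 0.39624 = 0.17911 ≈ 0.1791 bits

D_KL(Q||P) = Σ Q(x) log₂(Q(x)/P(x))

Computing term by term:
  Q(1)·log₂(Q(1)/P(1)) = (11/12)·log₂((11/12)/(3/4)) = 0.26538
  Q(2)·log₂(Q(2)/P(2)) = (1/12)·log₂((1/12)/(1/4)) = -0.13208

D_KL(Q||P) = 0.26538 - 0.13208 = 0.13330 ≈ 0.1333 bits

These are NOT equal (difference: 0.0458 bits). KL divergence is asymmetric: D_KL(P||Q) ≠ D_KL(Q||P) in general.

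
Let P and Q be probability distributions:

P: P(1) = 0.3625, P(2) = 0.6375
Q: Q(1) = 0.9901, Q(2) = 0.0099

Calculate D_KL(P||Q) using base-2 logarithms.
3.3052 bits

D_KL(P||Q) = Σ P(x) log₂(P(x)/Q(x))

Computing term by term:
  P(1)·log₂(P(1)/Q(1)) = 0.3625·log₂(0.3625/0.9901) = -0.52548
  P(2)·log₂(P(2)/Q(2)) = 0.6375·log₂(0.6375/0.0099) = 3.83064

D_KL(P||Q) = -0.52548 + 3.83064 = 3.30516 ≈ 3.3052 bits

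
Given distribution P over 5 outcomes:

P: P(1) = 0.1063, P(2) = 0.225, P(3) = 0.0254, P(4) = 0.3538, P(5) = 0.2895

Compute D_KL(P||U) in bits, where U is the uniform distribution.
0.3113 bits

U(i) = 1/5 for all i

D_KL(P||U) = Σ P(x) log₂(P(x) / (1/5))
           = Σ P(x) log₂(P(x)) + log₂(5)
           = log₂(5) - H(P)

H(P) = -Σ P(x) log₂(P(x)):
  -P(1)·log₂(P(1)) = -(0.1063)·log₂(0.1063) = 0.34375
  -P(2)·log₂(P(2)) = -(0.225)·log₂(0.225) = 0.48420
  -P(3)·log₂(P(3)) = -(0.0254)·log₂(0.0254) = 0.13460
  -P(4)·log₂(P(4)) = -(0.3538)·log₂(0.3538) = 0.53034
  -P(5)·log₂(P(5)) = -(0.2895)·log₂(0.2895) = 0.51773
H(P) = 0.34375 + 0.48420 + 0.13460 + 0.53034 + 0.51773 = 2.01062 bits

log₂(5) = 2.32193 bits

D_KL(P||U) = 2.32193 - 2.01062 = 0.31131 ≈ 0.3113 bits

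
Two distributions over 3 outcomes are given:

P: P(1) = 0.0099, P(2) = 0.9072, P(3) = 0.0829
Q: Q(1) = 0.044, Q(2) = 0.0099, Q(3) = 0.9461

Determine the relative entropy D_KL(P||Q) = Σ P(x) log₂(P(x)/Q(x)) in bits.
5.6005 bits

D_KL(P||Q) = Σ P(x) log₂(P(x)/Q(x))

Computing term by term:
  P(1)·log₂(P(1)/Q(1)) = 0.0099·log₂(0.0099/0.044) = -0.02130
  P(2)·log₂(P(2)/Q(2)) = 0.9072·log₂(0.9072/0.0099) = 5.91299
  P(3)·log₂(P(3)/Q(3)) = 0.0829·log₂(0.0829/0.9461) = -0.29119

D_KL(P||Q) = -0.02130 + 5.91299 - 0.29119 = 5.60050 ≈ 5.6005 bits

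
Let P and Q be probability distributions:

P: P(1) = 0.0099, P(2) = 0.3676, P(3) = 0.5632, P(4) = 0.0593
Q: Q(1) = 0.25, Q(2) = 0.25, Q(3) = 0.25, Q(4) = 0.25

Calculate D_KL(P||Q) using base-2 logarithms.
0.6952 bits

D_KL(P||Q) = Σ P(x) log₂(P(x)/Q(x))

Computing term by term:
  P(1)·log₂(P(1)/Q(1)) = 0.0099·log₂(0.0099/0.25) = -0.04612
  P(2)·log₂(P(2)/Q(2)) = 0.3676·log₂(0.3676/0.25) = 0.20446
  P(3)·log₂(P(3)/Q(3)) = 0.5632·log₂(0.5632/0.25) = 0.65991
  P(4)·log₂(P(4)/Q(4)) = 0.0593·log₂(0.0593/0.25) = -0.12310

D_KL(P||Q) = -0.04612 + 0.20446 + 0.65991 - 0.12310 = 0.69515 ≈ 0.6952 bits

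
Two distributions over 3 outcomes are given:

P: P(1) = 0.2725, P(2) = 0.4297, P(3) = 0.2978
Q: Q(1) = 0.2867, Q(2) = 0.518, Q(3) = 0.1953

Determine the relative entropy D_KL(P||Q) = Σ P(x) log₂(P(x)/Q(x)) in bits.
0.0454 bits

D_KL(P||Q) = Σ P(x) log₂(P(x)/Q(x))

Computing term by term:
  P(1)·log₂(P(1)/Q(1)) = 0.2725·log₂(0.2725/0.2867) = -0.01997
  P(2)·log₂(P(2)/Q(2)) = 0.4297·log₂(0.4297/0.518) = -0.11586
  P(3)·log₂(P(3)/Q(3)) = 0.2978·log₂(0.2978/0.1953) = 0.18126

D_KL(P||Q) = -0.01997 - 0.11586 + 0.18126 = 0.04543 ≈ 0.0454 bits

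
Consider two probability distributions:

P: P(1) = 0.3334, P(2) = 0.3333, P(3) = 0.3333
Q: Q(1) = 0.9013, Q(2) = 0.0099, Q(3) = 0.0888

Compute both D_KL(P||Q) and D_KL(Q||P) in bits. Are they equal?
D_KL(P||Q) = 1.8486 bits, D_KL(Q||P) = 1.0735 bits. No, they are not equal.

D_KL(P||Q) = Σ P(x) log₂(P(x)/Q(x))

Computing term by term:
  P(1)·log₂(P(1)/Q(1)) = 0.3334·log₂(0.3334/0.9013) = -0.47835
  P(2)·log₂(P(2)/Q(2)) = 0.3333·log₂(0.3333/0.0099) = 1.69091
  P(3)·log₂(P(3)/Q(3)) = 0.3333·log₂(0.3333/0.0888) = 0.63600

D_KL(P||Q) = -0.47835 + 1.69091 + 0.63600 = 1.84856 ≈ 1.8486 bits

D_KL(Q||P) = Σ Q(x) log₂(Q(x)/P(x))

Computing term by term:
  Q(1)·log₂(Q(1)/P(1)) = 0.9013·log₂(0.9013/0.3334) = 1.29314
  Q(2)·log₂(Q(2)/P(2)) = 0.0099·log₂(0.0099/0.3333) = -0.05023
  Q(3)·log₂(Q(3)/P(3)) = 0.0888·log₂(0.0888/0.3333) = -0.16945

D_KL(Q||P) = 1.29314 - 0.05023 - 0.16945 = 1.07346 ≈ 1.0735 bits

These are NOT equal (difference: 0.7751 bits). KL divergence is asymmetric: D_KL(P||Q) ≠ D_KL(Q||P) in general.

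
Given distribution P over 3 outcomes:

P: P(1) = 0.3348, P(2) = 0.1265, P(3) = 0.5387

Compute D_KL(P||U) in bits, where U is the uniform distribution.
0.1984 bits

U(i) = 1/3 for all i

D_KL(P||U) = Σ P(x) log₂(P(x) / (1/3))
           = Σ P(x) log₂(P(x)) + log₂(3)
           = log₂(3) - H(P)

H(P) = -Σ P(x) log₂(P(x)):
  -P(1)·log₂(P(1)) = -(0.3348)·log₂(0.3348) = 0.52852
  -P(2)·log₂(P(2)) = -(0.1265)·log₂(0.1265) = 0.37732
  -P(3)·log₂(P(3)) = -(0.5387)·log₂(0.5387) = 0.48076
H(P) = 0.52852 + 0.37732 + 0.48076 = 1.38660 bits

log₂(3) = 1.58496 bits

D_KL(P||U) = 1.58496 - 1.38660 = 0.19836 ≈ 0.1984 bits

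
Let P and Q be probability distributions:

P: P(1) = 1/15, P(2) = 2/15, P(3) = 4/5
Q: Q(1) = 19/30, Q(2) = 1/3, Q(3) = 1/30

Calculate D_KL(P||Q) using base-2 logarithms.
3.2752 bits

D_KL(P||Q) = Σ P(x) log₂(P(x)/Q(x))

Computing term by term:
  P(1)·log₂(P(1)/Q(1)) = (1/15)·log₂((1/15)/(19/30)) = -0.21653
  P(2)·log₂(P(2)/Q(2)) = (2/15)·log₂((2/15)/(1/3)) = -0.17626
  P(3)·log₂(P(3)/Q(3)) = (4/5)·log₂((4/5)/(1/30)) = 3.66797

D_KL(P||Q) = -0.21653 - 0.17626 + 3.66797 = 3.27518 ≈ 3.2752 bits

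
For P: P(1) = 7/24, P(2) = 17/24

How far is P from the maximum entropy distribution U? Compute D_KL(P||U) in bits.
0.1291 bits

U(i) = 1/2 for all i

D_KL(P||U) = Σ P(x) log₂(P(x) / (1/2))
           = Σ P(x) log₂(P(x)) + log₂(2)
           = log₂(2) - H(P)

H(P) = -Σ P(x) log₂(P(x)):
  -P(1)·log₂(P(1)) = -(7/24)·log₂(7/24) = 0.51847
  -P(2)·log₂(P(2)) = -(17/24)·log₂(17/24) = 0.35240
H(P) = 0.51847 + 0.35240 = 0.87087 bits

log₂(2) = 1.00000 bits

D_KL(P||U) = 1.00000 - 0.87087 = 0.12913 ≈ 0.1291 bits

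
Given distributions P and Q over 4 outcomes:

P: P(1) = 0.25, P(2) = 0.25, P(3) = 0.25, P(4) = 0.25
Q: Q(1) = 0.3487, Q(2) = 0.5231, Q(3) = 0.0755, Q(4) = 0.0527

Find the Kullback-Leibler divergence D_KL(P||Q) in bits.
0.6071 bits

D_KL(P||Q) = Σ P(x) log₂(P(x)/Q(x))

Computing term by term:
  P(1)·log₂(P(1)/Q(1)) = 0.25·log₂(0.25/0.3487) = -0.12001
  P(2)·log₂(P(2)/Q(2)) = 0.25·log₂(0.25/0.5231) = -0.26629
  P(3)·log₂(P(3)/Q(3)) = 0.25·log₂(0.25/0.0755) = 0.43184
  P(4)·log₂(P(4)/Q(4)) = 0.25·log₂(0.25/0.0527) = 0.56151

D_KL(P||Q) = -0.12001 - 0.26629 + 0.43184 + 0.56151 = 0.60705 ≈ 0.6071 bits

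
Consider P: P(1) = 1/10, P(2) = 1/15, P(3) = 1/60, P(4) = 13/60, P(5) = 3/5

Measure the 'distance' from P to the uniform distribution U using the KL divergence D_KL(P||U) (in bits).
0.7106 bits

U(i) = 1/5 for all i

D_KL(P||U) = Σ P(x) log₂(P(x) / (1/5))
           = Σ P(x) log₂(P(x)) + log₂(5)
           = log₂(5) - H(P)

H(P) = -Σ P(x) log₂(P(x)):
  -P(1)·log₂(P(1)) = -(1/10)·log₂(1/10) = 0.33219
  -P(2)·log₂(P(2)) = -(1/15)·log₂(1/15) = 0.26046
  -P(3)·log₂(P(3)) = -(1/60)·log₂(1/60) = 0.09845
  -P(4)·log₂(P(4)) = -(13/60)·log₂(13/60) = 0.47806
  -P(5)·log₂(P(5)) = -(3/5)·log₂(3/5) = 0.44218
H(P) = 0.33219 + 0.26046 + 0.09845 + 0.47806 + 0.44218 = 1.61134 bits

log₂(5) = 2.32193 bits

D_KL(P||U) = 2.32193 - 1.61134 = 0.71059 ≈ 0.7106 bits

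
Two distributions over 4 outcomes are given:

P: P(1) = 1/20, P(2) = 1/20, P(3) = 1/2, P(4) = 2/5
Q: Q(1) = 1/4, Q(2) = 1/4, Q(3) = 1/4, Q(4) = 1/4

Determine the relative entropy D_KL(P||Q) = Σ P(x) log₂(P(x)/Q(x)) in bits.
0.5390 bits

D_KL(P||Q) = Σ P(x) log₂(P(x)/Q(x))

Computing term by term:
  P(1)·log₂(P(1)/Q(1)) = (1/20)·log₂((1/20)/(1/4)) = -0.11610
  P(2)·log₂(P(2)/Q(2)) = (1/20)·log₂((1/20)/(1/4)) = -0.11610
  P(3)·log₂(P(3)/Q(3)) = (1/2)·log₂((1/2)/(1/4)) = 0.50000
  P(4)·log₂(P(4)/Q(4)) = (2/5)·log₂((2/5)/(1/4)) = 0.27123

D_KL(P||Q) = -0.11610 - 0.11610 + 0.50000 + 0.27123 = 0.53903 ≈ 0.5390 bits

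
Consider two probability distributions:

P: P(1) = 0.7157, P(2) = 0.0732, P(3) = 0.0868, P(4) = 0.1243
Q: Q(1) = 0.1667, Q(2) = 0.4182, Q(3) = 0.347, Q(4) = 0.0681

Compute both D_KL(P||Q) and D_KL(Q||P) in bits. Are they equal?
D_KL(P||Q) = 1.2548 bits, D_KL(Q||P) = 1.3356 bits. No, they are not equal.

D_KL(P||Q) = Σ P(x) log₂(P(x)/Q(x))

Computing term by term:
  P(1)·log₂(P(1)/Q(1)) = 0.7157·log₂(0.7157/0.1667) = 1.50447
  P(2)·log₂(P(2)/Q(2)) = 0.0732·log₂(0.0732/0.4182) = -0.18405
  P(3)·log₂(P(3)/Q(3)) = 0.0868·log₂(0.0868/0.347) = -0.17353
  P(4)·log₂(P(4)/Q(4)) = 0.1243·log₂(0.1243/0.0681) = 0.10790

D_KL(P||Q) = 1.50447 - 0.18405 - 0.17353 + 0.10790 = 1.25479 ≈ 1.2548 bits

D_KL(Q||P) = Σ Q(x) log₂(Q(x)/P(x))

Computing term by term:
  Q(1)·log₂(Q(1)/P(1)) = 0.1667·log₂(0.1667/0.7157) = -0.35042
  Q(2)·log₂(Q(2)/P(2)) = 0.4182·log₂(0.4182/0.0732) = 1.05147
  Q(3)·log₂(Q(3)/P(3)) = 0.347·log₂(0.347/0.0868) = 0.69371
  Q(4)·log₂(Q(4)/P(4)) = 0.0681·log₂(0.0681/0.1243) = -0.05912

D_KL(Q||P) = -0.35042 + 1.05147 + 0.69371 - 0.05912 = 1.33564 ≈ 1.3356 bits

These are NOT equal (difference: 0.0808 bits). KL divergence is asymmetric: D_KL(P||Q) ≠ D_KL(Q||P) in general.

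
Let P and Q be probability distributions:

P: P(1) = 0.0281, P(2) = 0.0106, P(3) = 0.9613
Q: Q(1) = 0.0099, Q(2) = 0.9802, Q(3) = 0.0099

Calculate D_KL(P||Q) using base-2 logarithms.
6.3190 bits

D_KL(P||Q) = Σ P(x) log₂(P(x)/Q(x))

Computing term by term:
  P(1)·log₂(P(1)/Q(1)) = 0.0281·log₂(0.0281/0.0099) = 0.04229
  P(2)·log₂(P(2)/Q(2)) = 0.0106·log₂(0.0106/0.9802) = -0.06923
  P(3)·log₂(P(3)/Q(3)) = 0.9613·log₂(0.9613/0.0099) = 6.34594

D_KL(P||Q) = 0.04229 - 0.06923 + 6.34594 = 6.31900 ≈ 6.3190 bits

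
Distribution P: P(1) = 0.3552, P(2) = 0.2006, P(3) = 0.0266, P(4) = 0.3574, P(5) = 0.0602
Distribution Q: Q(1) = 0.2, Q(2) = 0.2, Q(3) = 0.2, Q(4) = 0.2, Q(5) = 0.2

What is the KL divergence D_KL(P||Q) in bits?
0.4128 bits

D_KL(P||Q) = Σ P(x) log₂(P(x)/Q(x))

Computing term by term:
  P(1)·log₂(P(1)/Q(1)) = 0.3552·log₂(0.3552/0.2) = 0.29433
  P(2)·log₂(P(2)/Q(2)) = 0.2006·log₂(0.2006/0.2) = 0.00087
  P(3)·log₂(P(3)/Q(3)) = 0.0266·log₂(0.0266/0.2) = -0.07742
  P(4)·log₂(P(4)/Q(4)) = 0.3574·log₂(0.3574/0.2) = 0.29934
  P(5)·log₂(P(5)/Q(5)) = 0.0602·log₂(0.0602/0.2) = -0.10428

D_KL(P||Q) = 0.29433 + 0.00087 - 0.07742 + 0.29934 - 0.10428 = 0.41284 ≈ 0.4128 bits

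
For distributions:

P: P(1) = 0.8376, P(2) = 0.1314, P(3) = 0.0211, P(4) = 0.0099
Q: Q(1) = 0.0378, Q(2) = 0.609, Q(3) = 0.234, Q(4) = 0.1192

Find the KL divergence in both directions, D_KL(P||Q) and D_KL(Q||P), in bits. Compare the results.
D_KL(P||Q) = 3.3444 bits, D_KL(Q||P) = 2.4186 bits. D_KL(P||Q) is larger than D_KL(Q||P) by 0.9258 bits; the two directions differ.

D_KL(P||Q) = Σ P(x) log₂(P(x)/Q(x))

Computing term by term:
  P(1)·log₂(P(1)/Q(1)) = 0.8376·log₂(0.8376/0.0378) = 3.74391
  P(2)·log₂(P(2)/Q(2)) = 0.1314·log₂(0.1314/0.609) = -0.29072
  P(3)·log₂(P(3)/Q(3)) = 0.0211·log₂(0.0211/0.234) = -0.07324
  P(4)·log₂(P(4)/Q(4)) = 0.0099·log₂(0.0099/0.1192) = -0.03554

D_KL(P||Q) = 3.74391 - 0.29072 - 0.07324 - 0.03554 = 3.34441 ≈ 3.3444 bits

D_KL(Q||P) = Σ Q(x) log₂(Q(x)/P(x))

Computing term by term:
  Q(1)·log₂(Q(1)/P(1)) = 0.0378·log₂(0.0378/0.8376) = -0.16896
  Q(2)·log₂(Q(2)/P(2)) = 0.609·log₂(0.609/0.1314) = 1.34740
  Q(3)·log₂(Q(3)/P(3)) = 0.234·log₂(0.234/0.0211) = 0.81226
  Q(4)·log₂(Q(4)/P(4)) = 0.1192·log₂(0.1192/0.0099) = 0.42791

D_KL(Q||P) = -0.16896 + 1.34740 + 0.81226 + 0.42791 = 2.41861 ≈ 2.4186 bits

These are NOT equal (difference: 0.9258 bits). KL divergence is asymmetric: D_KL(P||Q) ≠ D_KL(Q||P) in general.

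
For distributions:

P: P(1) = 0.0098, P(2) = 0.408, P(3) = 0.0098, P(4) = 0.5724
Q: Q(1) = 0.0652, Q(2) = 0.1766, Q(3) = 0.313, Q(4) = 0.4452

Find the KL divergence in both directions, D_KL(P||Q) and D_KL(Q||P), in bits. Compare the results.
D_KL(P||Q) = 0.6247 bits, D_KL(Q||P) = 1.3676 bits. D_KL(Q||P) is larger than D_KL(P||Q) by 0.7429 bits; the two directions differ.

D_KL(P||Q) = Σ P(x) log₂(P(x)/Q(x))

Computing term by term:
  P(1)·log₂(P(1)/Q(1)) = 0.0098·log₂(0.0098/0.0652) = -0.02679
  P(2)·log₂(P(2)/Q(2)) = 0.408·log₂(0.408/0.1766) = 0.49290
  P(3)·log₂(P(3)/Q(3)) = 0.0098·log₂(0.0098/0.313) = -0.04897
  P(4)·log₂(P(4)/Q(4)) = 0.5724·log₂(0.5724/0.4452) = 0.20754

D_KL(P||Q) = -0.02679 + 0.49290 - 0.04897 + 0.20754 = 0.62468 ≈ 0.6247 bits

D_KL(Q||P) = Σ Q(x) log₂(Q(x)/P(x))

Computing term by term:
  Q(1)·log₂(Q(1)/P(1)) = 0.0652·log₂(0.0652/0.0098) = 0.17826
  Q(2)·log₂(Q(2)/P(2)) = 0.1766·log₂(0.1766/0.408) = -0.21335
  Q(3)·log₂(Q(3)/P(3)) = 0.313·log₂(0.313/0.0098) = 1.56414
  Q(4)·log₂(Q(4)/P(4)) = 0.4452·log₂(0.4452/0.5724) = -0.16142

D_KL(Q||P) = 0.17826 - 0.21335 + 1.56414 - 0.16142 = 1.36763 ≈ 1.3676 bits

These are NOT equal (difference: 0.7429 bits). KL divergence is asymmetric: D_KL(P||Q) ≠ D_KL(Q||P) in general.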